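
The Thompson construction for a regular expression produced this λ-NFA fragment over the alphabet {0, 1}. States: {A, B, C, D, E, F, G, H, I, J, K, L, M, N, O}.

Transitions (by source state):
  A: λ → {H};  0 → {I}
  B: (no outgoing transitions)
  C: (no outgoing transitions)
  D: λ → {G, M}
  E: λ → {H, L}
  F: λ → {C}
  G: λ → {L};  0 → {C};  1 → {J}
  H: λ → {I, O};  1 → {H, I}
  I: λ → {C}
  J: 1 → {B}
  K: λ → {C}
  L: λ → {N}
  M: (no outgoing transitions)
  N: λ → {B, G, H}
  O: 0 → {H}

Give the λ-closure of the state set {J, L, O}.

{B, C, G, H, I, J, L, N, O}

Start with {J, L, O}.
From L via λ: add N.
From N via λ: add B, G, H.
From H via λ: add I.
From I via λ: add C.
No new states can be added; the closed set is {B, C, G, H, I, J, L, N, O}.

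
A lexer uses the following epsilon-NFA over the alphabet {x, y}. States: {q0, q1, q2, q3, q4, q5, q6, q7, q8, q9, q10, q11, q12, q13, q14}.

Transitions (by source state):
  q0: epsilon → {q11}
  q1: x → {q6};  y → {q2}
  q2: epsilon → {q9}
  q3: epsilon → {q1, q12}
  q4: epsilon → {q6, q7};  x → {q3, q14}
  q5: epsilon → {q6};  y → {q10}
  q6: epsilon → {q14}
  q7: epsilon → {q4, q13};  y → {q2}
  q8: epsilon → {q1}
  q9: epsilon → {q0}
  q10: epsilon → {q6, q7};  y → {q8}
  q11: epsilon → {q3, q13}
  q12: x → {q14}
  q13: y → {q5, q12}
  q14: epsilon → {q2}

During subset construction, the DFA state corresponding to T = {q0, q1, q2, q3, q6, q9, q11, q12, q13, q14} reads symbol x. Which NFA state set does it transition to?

q1 on x → {q6}.
q12 on x → {q14}.
No x-transition from q0, q2, q3, q6, q9, q11, q13, q14.
Union after reading x: {q6, q14}.
Now take the epsilon-closure:
From q14 via epsilon: add q2.
From q2 via epsilon: add q9.
From q9 via epsilon: add q0.
From q0 via epsilon: add q11.
From q11 via epsilon: add q3, q13.
From q3 via epsilon: add q1, q12.
No new states can be added; the closed set is {q0, q1, q2, q3, q6, q9, q11, q12, q13, q14}.

{q0, q1, q2, q3, q6, q9, q11, q12, q13, q14}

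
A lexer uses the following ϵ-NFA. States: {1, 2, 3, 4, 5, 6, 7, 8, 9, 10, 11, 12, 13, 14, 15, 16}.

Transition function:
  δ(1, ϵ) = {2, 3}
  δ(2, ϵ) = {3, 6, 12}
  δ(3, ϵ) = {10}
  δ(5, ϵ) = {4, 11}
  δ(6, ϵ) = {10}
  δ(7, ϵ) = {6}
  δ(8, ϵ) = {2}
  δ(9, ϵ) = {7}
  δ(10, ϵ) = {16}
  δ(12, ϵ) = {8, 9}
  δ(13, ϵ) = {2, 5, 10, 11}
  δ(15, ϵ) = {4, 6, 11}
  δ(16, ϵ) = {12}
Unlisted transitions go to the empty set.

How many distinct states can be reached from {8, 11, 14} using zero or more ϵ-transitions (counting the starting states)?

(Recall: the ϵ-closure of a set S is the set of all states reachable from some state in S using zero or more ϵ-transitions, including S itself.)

11

Start with {8, 11, 14}.
From 8 via ϵ: add 2.
From 2 via ϵ: add 3, 6, 12.
From 3 via ϵ: add 10.
From 12 via ϵ: add 9.
From 9 via ϵ: add 7.
From 10 via ϵ: add 16.
ϵ-closure = {2, 3, 6, 7, 8, 9, 10, 11, 12, 14, 16}, which has 11 states.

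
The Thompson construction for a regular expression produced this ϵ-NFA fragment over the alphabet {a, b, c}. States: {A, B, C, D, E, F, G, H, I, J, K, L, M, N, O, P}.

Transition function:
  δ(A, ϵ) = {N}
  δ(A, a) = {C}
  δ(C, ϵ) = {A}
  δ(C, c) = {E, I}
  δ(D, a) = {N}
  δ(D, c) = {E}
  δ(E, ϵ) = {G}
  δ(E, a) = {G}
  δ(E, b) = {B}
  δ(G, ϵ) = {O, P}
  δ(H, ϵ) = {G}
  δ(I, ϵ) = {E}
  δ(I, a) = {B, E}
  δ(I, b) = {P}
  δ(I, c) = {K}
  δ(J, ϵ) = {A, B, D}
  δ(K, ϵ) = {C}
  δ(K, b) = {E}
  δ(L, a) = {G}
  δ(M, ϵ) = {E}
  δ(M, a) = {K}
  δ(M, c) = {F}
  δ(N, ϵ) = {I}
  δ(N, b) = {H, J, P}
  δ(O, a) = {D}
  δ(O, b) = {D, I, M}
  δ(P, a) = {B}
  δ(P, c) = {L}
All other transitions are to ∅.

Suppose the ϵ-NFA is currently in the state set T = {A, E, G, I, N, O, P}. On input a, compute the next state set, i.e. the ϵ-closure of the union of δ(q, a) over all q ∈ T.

{A, B, C, D, E, G, I, N, O, P}

A on a → {C}.
E on a → {G}.
I on a → {B, E}.
O on a → {D}.
P on a → {B}.
No a-transition from G, N.
Union after reading a: {B, C, D, E, G}.
Now take the ϵ-closure:
From C via ϵ: add A.
From G via ϵ: add O, P.
From A via ϵ: add N.
From N via ϵ: add I.
No new states can be added; the closed set is {A, B, C, D, E, G, I, N, O, P}.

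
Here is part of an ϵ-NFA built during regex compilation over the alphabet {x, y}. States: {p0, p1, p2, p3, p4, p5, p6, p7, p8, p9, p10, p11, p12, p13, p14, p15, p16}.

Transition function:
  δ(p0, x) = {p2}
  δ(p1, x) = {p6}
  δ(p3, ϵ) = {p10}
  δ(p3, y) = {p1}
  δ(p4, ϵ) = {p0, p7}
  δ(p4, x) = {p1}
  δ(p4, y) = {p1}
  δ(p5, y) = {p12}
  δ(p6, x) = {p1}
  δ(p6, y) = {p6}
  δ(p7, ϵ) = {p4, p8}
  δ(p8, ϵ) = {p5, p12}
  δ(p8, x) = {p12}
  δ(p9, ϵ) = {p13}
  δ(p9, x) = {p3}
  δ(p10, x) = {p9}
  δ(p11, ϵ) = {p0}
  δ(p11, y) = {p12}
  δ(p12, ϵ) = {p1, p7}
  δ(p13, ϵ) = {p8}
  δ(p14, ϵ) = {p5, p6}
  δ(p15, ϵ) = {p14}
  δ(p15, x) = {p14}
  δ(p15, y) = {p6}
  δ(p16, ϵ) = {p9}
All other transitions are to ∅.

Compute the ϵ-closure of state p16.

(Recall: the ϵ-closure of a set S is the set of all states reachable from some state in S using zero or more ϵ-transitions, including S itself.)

{p0, p1, p4, p5, p7, p8, p9, p12, p13, p16}

Start with {p16}.
From p16 via ϵ: add p9.
From p9 via ϵ: add p13.
From p13 via ϵ: add p8.
From p8 via ϵ: add p5, p12.
From p12 via ϵ: add p1, p7.
From p7 via ϵ: add p4.
From p4 via ϵ: add p0.
No new states can be added; the closed set is {p0, p1, p4, p5, p7, p8, p9, p12, p13, p16}.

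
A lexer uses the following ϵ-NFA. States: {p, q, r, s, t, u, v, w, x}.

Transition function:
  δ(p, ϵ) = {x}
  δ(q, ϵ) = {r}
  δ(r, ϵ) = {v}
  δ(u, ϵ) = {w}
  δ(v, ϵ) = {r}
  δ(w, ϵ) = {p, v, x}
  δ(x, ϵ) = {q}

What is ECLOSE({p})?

{p, q, r, v, x}

Start with {p}.
From p via ϵ: add x.
From x via ϵ: add q.
From q via ϵ: add r.
From r via ϵ: add v.
No new states can be added; the closed set is {p, q, r, v, x}.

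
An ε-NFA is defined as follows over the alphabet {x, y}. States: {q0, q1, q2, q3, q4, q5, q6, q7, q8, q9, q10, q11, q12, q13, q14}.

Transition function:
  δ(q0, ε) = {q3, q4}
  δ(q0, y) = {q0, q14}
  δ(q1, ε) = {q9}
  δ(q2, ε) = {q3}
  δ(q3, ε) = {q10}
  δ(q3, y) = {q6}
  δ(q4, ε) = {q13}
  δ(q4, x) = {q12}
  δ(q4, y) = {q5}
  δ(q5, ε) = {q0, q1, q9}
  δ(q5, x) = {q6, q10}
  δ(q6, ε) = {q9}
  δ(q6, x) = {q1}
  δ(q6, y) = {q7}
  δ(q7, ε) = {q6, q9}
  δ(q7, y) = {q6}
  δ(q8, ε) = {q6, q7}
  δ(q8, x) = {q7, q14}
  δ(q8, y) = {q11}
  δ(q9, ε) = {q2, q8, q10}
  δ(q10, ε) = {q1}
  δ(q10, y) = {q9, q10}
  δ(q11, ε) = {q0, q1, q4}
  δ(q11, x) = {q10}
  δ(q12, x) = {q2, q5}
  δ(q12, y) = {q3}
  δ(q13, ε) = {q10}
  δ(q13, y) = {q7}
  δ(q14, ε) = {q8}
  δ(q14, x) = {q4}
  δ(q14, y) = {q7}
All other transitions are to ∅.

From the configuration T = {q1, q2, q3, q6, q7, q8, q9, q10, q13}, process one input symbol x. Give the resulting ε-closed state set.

q6 on x → {q1}.
q8 on x → {q7, q14}.
No x-transition from q1, q2, q3, q7, q9, q10, q13.
Union after reading x: {q1, q7, q14}.
Now take the ε-closure:
From q1 via ε: add q9.
From q7 via ε: add q6.
From q14 via ε: add q8.
From q9 via ε: add q2, q10.
From q2 via ε: add q3.
No new states can be added; the closed set is {q1, q2, q3, q6, q7, q8, q9, q10, q14}.

{q1, q2, q3, q6, q7, q8, q9, q10, q14}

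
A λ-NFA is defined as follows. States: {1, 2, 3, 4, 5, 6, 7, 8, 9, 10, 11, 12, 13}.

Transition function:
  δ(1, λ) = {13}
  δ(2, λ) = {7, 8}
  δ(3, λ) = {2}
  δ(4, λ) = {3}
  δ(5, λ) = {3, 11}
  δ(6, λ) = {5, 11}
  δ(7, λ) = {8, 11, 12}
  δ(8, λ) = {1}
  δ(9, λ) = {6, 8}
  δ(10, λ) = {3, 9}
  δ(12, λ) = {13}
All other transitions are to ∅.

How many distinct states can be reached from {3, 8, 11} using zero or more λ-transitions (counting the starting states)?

8

Start with {3, 8, 11}.
From 3 via λ: add 2.
From 8 via λ: add 1.
From 1 via λ: add 13.
From 2 via λ: add 7.
From 7 via λ: add 12.
λ-closure = {1, 2, 3, 7, 8, 11, 12, 13}, which has 8 states.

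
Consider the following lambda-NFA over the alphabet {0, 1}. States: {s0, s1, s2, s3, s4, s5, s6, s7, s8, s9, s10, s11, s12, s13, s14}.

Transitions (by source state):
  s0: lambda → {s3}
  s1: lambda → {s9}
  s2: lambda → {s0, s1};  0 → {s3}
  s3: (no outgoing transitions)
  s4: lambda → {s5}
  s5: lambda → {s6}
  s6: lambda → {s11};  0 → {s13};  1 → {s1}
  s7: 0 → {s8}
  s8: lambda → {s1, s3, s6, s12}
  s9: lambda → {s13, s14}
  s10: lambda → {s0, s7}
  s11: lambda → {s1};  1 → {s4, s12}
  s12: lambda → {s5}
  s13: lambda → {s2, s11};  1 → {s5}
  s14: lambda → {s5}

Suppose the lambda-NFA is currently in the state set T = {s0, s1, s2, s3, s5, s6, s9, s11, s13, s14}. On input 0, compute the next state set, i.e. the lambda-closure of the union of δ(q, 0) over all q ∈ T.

{s0, s1, s2, s3, s5, s6, s9, s11, s13, s14}

s2 on 0 → {s3}.
s6 on 0 → {s13}.
No 0-transition from s0, s1, s3, s5, s9, s11, s13, s14.
Union after reading 0: {s3, s13}.
Now take the lambda-closure:
From s13 via lambda: add s2, s11.
From s2 via lambda: add s0, s1.
From s1 via lambda: add s9.
From s9 via lambda: add s14.
From s14 via lambda: add s5.
From s5 via lambda: add s6.
No new states can be added; the closed set is {s0, s1, s2, s3, s5, s6, s9, s11, s13, s14}.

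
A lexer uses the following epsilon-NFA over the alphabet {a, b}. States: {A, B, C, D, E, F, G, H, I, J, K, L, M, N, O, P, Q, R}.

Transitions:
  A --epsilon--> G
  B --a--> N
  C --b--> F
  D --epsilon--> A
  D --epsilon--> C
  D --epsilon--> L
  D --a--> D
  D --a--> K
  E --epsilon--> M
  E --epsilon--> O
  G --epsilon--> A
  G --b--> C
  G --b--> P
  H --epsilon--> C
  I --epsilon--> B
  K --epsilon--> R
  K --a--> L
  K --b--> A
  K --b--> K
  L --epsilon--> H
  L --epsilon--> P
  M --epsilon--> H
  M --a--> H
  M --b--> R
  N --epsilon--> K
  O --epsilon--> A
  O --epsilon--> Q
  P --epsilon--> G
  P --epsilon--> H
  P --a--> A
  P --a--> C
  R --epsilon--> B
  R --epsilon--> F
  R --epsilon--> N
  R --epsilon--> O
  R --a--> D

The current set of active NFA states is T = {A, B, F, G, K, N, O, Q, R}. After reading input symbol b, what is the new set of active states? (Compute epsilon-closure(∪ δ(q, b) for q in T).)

G on b → {C, P}.
K on b → {A, K}.
No b-transition from A, B, F, N, O, Q, R.
Union after reading b: {A, C, K, P}.
Now take the epsilon-closure:
From A via epsilon: add G.
From K via epsilon: add R.
From P via epsilon: add H.
From R via epsilon: add B, F, N, O.
From O via epsilon: add Q.
No new states can be added; the closed set is {A, B, C, F, G, H, K, N, O, P, Q, R}.

{A, B, C, F, G, H, K, N, O, P, Q, R}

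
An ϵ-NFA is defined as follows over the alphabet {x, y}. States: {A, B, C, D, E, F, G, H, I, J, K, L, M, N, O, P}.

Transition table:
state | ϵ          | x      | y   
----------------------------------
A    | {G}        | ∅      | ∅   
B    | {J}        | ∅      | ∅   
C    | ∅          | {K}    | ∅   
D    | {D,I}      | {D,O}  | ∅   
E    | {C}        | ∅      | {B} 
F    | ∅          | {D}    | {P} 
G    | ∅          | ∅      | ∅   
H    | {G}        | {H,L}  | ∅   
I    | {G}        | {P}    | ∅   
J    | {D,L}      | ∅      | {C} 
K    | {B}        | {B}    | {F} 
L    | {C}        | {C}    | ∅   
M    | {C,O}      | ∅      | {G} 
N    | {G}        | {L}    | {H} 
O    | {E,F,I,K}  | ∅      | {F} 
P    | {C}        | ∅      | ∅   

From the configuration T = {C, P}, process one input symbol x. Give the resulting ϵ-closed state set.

C on x → {K}.
No x-transition from P.
Union after reading x: {K}.
Now take the ϵ-closure:
From K via ϵ: add B.
From B via ϵ: add J.
From J via ϵ: add D, L.
From D via ϵ: add I.
From L via ϵ: add C.
From I via ϵ: add G.
No new states can be added; the closed set is {B, C, D, G, I, J, K, L}.

{B, C, D, G, I, J, K, L}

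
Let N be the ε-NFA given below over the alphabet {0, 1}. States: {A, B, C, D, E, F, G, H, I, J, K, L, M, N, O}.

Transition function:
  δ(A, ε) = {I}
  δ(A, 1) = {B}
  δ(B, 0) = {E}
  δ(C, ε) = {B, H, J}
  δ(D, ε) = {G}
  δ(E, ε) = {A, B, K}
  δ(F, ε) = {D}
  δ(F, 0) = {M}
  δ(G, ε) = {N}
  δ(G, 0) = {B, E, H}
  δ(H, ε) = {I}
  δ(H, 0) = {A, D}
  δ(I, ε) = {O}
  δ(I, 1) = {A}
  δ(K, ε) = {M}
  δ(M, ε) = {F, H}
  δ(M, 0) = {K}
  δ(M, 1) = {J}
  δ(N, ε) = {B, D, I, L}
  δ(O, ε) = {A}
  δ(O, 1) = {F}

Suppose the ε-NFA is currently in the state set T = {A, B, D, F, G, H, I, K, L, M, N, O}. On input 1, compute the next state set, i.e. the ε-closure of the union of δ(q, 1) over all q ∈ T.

{A, B, D, F, G, I, J, L, N, O}

A on 1 → {B}.
I on 1 → {A}.
M on 1 → {J}.
O on 1 → {F}.
No 1-transition from B, D, F, G, H, K, L, N.
Union after reading 1: {A, B, F, J}.
Now take the ε-closure:
From A via ε: add I.
From F via ε: add D.
From D via ε: add G.
From I via ε: add O.
From G via ε: add N.
From N via ε: add L.
No new states can be added; the closed set is {A, B, D, F, G, I, J, L, N, O}.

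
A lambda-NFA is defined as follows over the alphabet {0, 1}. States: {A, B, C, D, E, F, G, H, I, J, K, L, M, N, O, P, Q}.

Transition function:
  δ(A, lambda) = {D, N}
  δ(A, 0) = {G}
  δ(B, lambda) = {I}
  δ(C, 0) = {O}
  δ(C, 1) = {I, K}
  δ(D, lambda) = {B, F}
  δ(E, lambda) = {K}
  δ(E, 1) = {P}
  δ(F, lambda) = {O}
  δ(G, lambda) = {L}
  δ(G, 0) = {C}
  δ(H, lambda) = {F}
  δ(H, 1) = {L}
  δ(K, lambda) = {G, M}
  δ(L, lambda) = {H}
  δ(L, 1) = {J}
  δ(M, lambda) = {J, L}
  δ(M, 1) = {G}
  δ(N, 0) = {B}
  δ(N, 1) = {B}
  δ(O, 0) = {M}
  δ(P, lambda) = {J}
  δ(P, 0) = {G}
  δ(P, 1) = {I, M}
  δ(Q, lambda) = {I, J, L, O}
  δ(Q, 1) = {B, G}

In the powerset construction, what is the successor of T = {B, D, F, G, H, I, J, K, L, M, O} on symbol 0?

G on 0 → {C}.
O on 0 → {M}.
No 0-transition from B, D, F, H, I, J, K, L, M.
Union after reading 0: {C, M}.
Now take the lambda-closure:
From M via lambda: add J, L.
From L via lambda: add H.
From H via lambda: add F.
From F via lambda: add O.
No new states can be added; the closed set is {C, F, H, J, L, M, O}.

{C, F, H, J, L, M, O}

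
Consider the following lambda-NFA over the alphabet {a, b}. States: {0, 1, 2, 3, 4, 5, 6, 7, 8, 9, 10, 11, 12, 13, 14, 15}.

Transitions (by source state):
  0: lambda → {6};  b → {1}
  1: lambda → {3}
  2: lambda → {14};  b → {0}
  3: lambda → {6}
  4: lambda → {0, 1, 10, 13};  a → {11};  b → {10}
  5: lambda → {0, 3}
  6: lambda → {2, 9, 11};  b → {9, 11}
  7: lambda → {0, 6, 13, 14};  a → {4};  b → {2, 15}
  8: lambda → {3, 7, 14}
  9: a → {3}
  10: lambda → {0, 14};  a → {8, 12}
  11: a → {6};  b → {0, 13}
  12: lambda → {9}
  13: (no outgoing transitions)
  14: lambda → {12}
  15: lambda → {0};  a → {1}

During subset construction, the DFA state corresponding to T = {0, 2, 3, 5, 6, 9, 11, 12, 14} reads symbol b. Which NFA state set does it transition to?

0 on b → {1}.
2 on b → {0}.
6 on b → {9, 11}.
11 on b → {0, 13}.
No b-transition from 3, 5, 9, 12, 14.
Union after reading b: {0, 1, 9, 11, 13}.
Now take the lambda-closure:
From 0 via lambda: add 6.
From 1 via lambda: add 3.
From 6 via lambda: add 2.
From 2 via lambda: add 14.
From 14 via lambda: add 12.
No new states can be added; the closed set is {0, 1, 2, 3, 6, 9, 11, 12, 13, 14}.

{0, 1, 2, 3, 6, 9, 11, 12, 13, 14}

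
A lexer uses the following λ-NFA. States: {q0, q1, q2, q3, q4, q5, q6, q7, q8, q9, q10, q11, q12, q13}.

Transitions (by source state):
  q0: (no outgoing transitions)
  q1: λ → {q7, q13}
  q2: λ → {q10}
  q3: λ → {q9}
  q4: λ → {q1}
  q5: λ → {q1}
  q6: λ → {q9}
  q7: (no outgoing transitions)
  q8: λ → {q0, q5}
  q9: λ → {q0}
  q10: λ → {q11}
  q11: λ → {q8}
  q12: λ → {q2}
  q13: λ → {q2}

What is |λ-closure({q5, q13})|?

Start with {q5, q13}.
From q5 via λ: add q1.
From q13 via λ: add q2.
From q1 via λ: add q7.
From q2 via λ: add q10.
From q10 via λ: add q11.
From q11 via λ: add q8.
From q8 via λ: add q0.
λ-closure = {q0, q1, q2, q5, q7, q8, q10, q11, q13}, which has 9 states.

9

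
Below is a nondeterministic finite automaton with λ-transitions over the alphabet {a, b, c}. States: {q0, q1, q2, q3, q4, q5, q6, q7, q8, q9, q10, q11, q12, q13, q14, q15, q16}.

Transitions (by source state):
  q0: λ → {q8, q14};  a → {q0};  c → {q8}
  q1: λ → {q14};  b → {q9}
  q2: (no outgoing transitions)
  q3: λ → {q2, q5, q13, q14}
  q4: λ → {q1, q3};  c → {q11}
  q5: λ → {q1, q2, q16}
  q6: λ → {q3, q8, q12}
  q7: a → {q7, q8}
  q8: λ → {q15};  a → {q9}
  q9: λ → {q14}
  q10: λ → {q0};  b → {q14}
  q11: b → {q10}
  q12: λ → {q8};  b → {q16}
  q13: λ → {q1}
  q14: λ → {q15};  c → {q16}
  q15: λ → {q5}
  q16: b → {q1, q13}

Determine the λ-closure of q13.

Start with {q13}.
From q13 via λ: add q1.
From q1 via λ: add q14.
From q14 via λ: add q15.
From q15 via λ: add q5.
From q5 via λ: add q2, q16.
No new states can be added; the closed set is {q1, q2, q5, q13, q14, q15, q16}.

{q1, q2, q5, q13, q14, q15, q16}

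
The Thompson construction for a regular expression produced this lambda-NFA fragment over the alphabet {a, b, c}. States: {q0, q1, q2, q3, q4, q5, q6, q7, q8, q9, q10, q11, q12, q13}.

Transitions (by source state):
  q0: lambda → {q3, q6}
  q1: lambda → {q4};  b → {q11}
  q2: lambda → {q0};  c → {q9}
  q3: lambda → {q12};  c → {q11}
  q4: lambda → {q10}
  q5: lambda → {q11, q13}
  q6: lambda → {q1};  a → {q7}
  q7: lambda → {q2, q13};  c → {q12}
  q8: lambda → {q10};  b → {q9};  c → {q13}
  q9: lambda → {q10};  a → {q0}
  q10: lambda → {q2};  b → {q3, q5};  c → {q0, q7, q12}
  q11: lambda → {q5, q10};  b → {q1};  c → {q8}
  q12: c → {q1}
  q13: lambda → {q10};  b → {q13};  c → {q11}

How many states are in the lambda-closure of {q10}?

8

Start with {q10}.
From q10 via lambda: add q2.
From q2 via lambda: add q0.
From q0 via lambda: add q3, q6.
From q3 via lambda: add q12.
From q6 via lambda: add q1.
From q1 via lambda: add q4.
lambda-closure = {q0, q1, q2, q3, q4, q6, q10, q12}, which has 8 states.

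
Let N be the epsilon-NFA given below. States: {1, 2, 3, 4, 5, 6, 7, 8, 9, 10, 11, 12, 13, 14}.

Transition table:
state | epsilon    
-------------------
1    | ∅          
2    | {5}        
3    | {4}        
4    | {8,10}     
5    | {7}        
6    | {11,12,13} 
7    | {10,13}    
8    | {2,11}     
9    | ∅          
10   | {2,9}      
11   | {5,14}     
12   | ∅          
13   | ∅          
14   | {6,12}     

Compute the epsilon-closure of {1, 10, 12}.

{1, 2, 5, 7, 9, 10, 12, 13}

Start with {1, 10, 12}.
From 10 via epsilon: add 2, 9.
From 2 via epsilon: add 5.
From 5 via epsilon: add 7.
From 7 via epsilon: add 13.
No new states can be added; the closed set is {1, 2, 5, 7, 9, 10, 12, 13}.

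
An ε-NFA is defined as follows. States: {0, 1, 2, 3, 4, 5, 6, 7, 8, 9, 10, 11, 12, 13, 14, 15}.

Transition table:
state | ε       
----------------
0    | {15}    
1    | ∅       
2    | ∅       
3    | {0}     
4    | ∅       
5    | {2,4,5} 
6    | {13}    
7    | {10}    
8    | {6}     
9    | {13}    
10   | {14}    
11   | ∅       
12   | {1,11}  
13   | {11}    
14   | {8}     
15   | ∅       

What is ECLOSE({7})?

{6, 7, 8, 10, 11, 13, 14}

Start with {7}.
From 7 via ε: add 10.
From 10 via ε: add 14.
From 14 via ε: add 8.
From 8 via ε: add 6.
From 6 via ε: add 13.
From 13 via ε: add 11.
No new states can be added; the closed set is {6, 7, 8, 10, 11, 13, 14}.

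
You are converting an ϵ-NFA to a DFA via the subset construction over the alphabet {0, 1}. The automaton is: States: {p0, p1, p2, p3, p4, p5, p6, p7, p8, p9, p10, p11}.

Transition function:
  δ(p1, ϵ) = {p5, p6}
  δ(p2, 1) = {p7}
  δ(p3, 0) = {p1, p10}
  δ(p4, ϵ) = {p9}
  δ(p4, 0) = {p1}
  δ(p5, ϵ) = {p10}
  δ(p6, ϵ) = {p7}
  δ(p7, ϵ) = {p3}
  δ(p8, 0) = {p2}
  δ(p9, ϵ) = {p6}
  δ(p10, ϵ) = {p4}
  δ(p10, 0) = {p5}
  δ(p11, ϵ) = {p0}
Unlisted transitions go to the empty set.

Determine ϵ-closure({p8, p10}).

{p3, p4, p6, p7, p8, p9, p10}

Start with {p8, p10}.
From p10 via ϵ: add p4.
From p4 via ϵ: add p9.
From p9 via ϵ: add p6.
From p6 via ϵ: add p7.
From p7 via ϵ: add p3.
No new states can be added; the closed set is {p3, p4, p6, p7, p8, p9, p10}.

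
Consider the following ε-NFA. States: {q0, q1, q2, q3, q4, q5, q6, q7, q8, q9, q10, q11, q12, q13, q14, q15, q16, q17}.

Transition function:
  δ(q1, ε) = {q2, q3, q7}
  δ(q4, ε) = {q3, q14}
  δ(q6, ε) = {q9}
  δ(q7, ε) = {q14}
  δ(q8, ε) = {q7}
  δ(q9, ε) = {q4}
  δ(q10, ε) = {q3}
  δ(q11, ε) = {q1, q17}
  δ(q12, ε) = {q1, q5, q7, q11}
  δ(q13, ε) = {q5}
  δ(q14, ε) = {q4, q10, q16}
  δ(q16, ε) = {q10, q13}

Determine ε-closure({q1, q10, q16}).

Start with {q1, q10, q16}.
From q1 via ε: add q2, q3, q7.
From q16 via ε: add q13.
From q7 via ε: add q14.
From q13 via ε: add q5.
From q14 via ε: add q4.
No new states can be added; the closed set is {q1, q2, q3, q4, q5, q7, q10, q13, q14, q16}.

{q1, q2, q3, q4, q5, q7, q10, q13, q14, q16}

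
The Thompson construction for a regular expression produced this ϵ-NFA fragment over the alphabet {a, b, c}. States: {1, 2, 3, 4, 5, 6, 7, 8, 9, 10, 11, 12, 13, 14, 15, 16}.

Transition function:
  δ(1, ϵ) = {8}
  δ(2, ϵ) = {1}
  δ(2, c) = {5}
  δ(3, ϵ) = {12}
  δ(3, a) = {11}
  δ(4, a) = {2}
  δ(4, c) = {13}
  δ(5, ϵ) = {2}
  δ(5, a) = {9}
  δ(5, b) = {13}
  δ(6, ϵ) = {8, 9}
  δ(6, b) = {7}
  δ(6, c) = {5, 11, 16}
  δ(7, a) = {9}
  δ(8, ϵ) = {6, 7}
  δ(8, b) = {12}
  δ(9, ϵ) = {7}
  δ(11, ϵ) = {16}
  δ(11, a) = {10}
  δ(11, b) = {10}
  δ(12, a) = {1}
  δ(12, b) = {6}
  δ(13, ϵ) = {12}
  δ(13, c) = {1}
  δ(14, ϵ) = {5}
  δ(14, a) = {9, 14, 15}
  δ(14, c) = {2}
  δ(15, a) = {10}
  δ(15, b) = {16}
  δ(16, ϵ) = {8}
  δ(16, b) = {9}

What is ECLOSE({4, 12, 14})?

{1, 2, 4, 5, 6, 7, 8, 9, 12, 14}

Start with {4, 12, 14}.
From 14 via ϵ: add 5.
From 5 via ϵ: add 2.
From 2 via ϵ: add 1.
From 1 via ϵ: add 8.
From 8 via ϵ: add 6, 7.
From 6 via ϵ: add 9.
No new states can be added; the closed set is {1, 2, 4, 5, 6, 7, 8, 9, 12, 14}.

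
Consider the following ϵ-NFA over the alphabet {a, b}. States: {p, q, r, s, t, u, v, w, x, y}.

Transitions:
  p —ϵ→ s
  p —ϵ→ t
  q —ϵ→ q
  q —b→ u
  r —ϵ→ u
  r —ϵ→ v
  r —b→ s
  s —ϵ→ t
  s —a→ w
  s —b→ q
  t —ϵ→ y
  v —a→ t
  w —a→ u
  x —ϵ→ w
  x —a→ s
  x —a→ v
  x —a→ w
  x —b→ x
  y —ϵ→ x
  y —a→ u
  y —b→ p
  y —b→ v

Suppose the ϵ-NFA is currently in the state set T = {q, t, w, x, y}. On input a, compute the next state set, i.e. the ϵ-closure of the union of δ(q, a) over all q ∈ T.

{s, t, u, v, w, x, y}

w on a → {u}.
x on a → {s, v, w}.
y on a → {u}.
No a-transition from q, t.
Union after reading a: {s, u, v, w}.
Now take the ϵ-closure:
From s via ϵ: add t.
From t via ϵ: add y.
From y via ϵ: add x.
No new states can be added; the closed set is {s, t, u, v, w, x, y}.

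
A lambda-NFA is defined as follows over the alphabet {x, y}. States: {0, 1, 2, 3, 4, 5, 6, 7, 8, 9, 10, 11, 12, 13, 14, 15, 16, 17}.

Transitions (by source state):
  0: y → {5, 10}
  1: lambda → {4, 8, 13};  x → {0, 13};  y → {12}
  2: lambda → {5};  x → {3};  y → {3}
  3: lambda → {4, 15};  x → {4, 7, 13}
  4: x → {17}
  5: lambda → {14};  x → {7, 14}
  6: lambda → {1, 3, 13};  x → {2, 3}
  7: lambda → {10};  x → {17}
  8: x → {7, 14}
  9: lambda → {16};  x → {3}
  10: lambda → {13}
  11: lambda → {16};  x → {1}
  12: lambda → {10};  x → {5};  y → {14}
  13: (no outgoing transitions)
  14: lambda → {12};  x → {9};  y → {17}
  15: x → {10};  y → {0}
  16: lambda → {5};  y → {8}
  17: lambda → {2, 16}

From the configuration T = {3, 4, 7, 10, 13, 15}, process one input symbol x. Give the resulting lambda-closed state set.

{2, 4, 5, 7, 10, 12, 13, 14, 16, 17}

3 on x → {4, 7, 13}.
4 on x → {17}.
7 on x → {17}.
15 on x → {10}.
No x-transition from 10, 13.
Union after reading x: {4, 7, 10, 13, 17}.
Now take the lambda-closure:
From 17 via lambda: add 2, 16.
From 2 via lambda: add 5.
From 5 via lambda: add 14.
From 14 via lambda: add 12.
No new states can be added; the closed set is {2, 4, 5, 7, 10, 12, 13, 14, 16, 17}.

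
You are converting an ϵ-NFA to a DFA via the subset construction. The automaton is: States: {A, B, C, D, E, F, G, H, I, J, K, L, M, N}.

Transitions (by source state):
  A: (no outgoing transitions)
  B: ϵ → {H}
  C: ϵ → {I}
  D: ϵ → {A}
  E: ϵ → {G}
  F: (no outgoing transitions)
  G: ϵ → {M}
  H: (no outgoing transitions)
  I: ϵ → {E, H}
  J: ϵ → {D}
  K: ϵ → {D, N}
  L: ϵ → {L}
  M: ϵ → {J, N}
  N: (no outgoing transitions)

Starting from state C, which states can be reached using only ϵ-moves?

{A, C, D, E, G, H, I, J, M, N}

Start with {C}.
From C via ϵ: add I.
From I via ϵ: add E, H.
From E via ϵ: add G.
From G via ϵ: add M.
From M via ϵ: add J, N.
From J via ϵ: add D.
From D via ϵ: add A.
No new states can be added; the closed set is {A, C, D, E, G, H, I, J, M, N}.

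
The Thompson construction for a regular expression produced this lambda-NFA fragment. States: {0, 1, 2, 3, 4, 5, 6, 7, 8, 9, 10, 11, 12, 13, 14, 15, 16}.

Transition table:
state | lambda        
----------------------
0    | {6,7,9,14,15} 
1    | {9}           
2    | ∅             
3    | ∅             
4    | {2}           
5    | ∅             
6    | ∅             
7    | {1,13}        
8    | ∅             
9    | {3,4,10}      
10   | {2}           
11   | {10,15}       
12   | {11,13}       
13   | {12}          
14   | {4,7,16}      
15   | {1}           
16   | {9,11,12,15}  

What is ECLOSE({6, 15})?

Start with {6, 15}.
From 15 via lambda: add 1.
From 1 via lambda: add 9.
From 9 via lambda: add 3, 4, 10.
From 4 via lambda: add 2.
No new states can be added; the closed set is {1, 2, 3, 4, 6, 9, 10, 15}.

{1, 2, 3, 4, 6, 9, 10, 15}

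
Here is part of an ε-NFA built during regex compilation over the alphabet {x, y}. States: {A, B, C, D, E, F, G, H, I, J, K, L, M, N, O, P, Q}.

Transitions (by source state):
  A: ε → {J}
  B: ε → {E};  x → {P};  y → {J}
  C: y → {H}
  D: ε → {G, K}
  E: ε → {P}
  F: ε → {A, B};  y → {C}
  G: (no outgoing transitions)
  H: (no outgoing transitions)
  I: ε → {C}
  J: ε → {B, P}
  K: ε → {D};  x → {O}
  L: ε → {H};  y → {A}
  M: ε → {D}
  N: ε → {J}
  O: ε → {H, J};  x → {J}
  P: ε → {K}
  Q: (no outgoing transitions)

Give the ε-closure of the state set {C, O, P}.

{B, C, D, E, G, H, J, K, O, P}

Start with {C, O, P}.
From O via ε: add H, J.
From P via ε: add K.
From J via ε: add B.
From K via ε: add D.
From B via ε: add E.
From D via ε: add G.
No new states can be added; the closed set is {B, C, D, E, G, H, J, K, O, P}.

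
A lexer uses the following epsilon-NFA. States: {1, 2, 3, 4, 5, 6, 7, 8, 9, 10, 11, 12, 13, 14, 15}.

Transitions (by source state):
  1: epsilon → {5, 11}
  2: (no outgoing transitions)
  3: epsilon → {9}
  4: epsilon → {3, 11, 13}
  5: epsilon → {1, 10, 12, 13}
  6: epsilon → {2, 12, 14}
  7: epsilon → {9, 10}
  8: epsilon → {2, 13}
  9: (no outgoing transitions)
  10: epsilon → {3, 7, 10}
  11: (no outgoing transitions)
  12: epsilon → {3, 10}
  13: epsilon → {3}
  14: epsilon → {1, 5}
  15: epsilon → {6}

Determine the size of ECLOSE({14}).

Start with {14}.
From 14 via epsilon: add 1, 5.
From 1 via epsilon: add 11.
From 5 via epsilon: add 10, 12, 13.
From 10 via epsilon: add 3, 7.
From 3 via epsilon: add 9.
epsilon-closure = {1, 3, 5, 7, 9, 10, 11, 12, 13, 14}, which has 10 states.

10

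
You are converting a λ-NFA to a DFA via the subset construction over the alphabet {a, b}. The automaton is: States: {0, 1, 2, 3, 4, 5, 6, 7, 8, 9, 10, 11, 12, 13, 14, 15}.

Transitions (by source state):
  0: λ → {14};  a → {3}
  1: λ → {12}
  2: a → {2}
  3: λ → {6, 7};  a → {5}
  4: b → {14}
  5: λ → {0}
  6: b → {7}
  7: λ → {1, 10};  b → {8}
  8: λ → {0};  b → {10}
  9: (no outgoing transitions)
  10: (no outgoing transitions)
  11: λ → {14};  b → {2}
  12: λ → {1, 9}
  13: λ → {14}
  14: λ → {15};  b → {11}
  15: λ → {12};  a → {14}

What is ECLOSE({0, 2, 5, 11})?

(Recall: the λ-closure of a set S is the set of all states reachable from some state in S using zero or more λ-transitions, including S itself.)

{0, 1, 2, 5, 9, 11, 12, 14, 15}

Start with {0, 2, 5, 11}.
From 0 via λ: add 14.
From 14 via λ: add 15.
From 15 via λ: add 12.
From 12 via λ: add 1, 9.
No new states can be added; the closed set is {0, 1, 2, 5, 9, 11, 12, 14, 15}.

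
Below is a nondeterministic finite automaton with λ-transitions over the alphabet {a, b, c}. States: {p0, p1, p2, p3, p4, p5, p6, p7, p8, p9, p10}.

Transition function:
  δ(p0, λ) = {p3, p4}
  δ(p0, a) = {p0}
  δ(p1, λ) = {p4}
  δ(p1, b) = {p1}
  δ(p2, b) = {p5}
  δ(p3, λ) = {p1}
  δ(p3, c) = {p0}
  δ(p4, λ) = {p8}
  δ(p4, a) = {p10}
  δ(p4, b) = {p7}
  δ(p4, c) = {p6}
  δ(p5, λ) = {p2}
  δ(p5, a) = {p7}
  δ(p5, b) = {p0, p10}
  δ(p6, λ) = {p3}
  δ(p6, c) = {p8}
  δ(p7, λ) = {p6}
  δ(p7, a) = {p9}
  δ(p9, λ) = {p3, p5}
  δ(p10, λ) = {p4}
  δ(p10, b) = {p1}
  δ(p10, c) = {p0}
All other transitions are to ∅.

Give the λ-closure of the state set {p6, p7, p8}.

Start with {p6, p7, p8}.
From p6 via λ: add p3.
From p3 via λ: add p1.
From p1 via λ: add p4.
No new states can be added; the closed set is {p1, p3, p4, p6, p7, p8}.

{p1, p3, p4, p6, p7, p8}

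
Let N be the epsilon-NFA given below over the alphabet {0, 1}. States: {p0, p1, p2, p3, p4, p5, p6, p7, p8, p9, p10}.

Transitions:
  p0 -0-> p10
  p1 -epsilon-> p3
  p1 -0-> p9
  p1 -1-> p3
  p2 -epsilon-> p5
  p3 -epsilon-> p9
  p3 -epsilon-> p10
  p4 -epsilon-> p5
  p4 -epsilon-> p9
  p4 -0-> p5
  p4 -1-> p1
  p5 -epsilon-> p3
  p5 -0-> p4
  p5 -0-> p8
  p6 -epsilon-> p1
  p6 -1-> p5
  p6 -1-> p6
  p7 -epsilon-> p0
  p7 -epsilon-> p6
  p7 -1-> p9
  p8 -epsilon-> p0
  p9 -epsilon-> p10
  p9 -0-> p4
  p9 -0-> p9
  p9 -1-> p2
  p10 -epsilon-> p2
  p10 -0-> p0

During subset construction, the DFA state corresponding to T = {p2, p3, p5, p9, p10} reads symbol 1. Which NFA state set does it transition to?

p9 on 1 → {p2}.
No 1-transition from p2, p3, p5, p10.
Union after reading 1: {p2}.
Now take the epsilon-closure:
From p2 via epsilon: add p5.
From p5 via epsilon: add p3.
From p3 via epsilon: add p9, p10.
No new states can be added; the closed set is {p2, p3, p5, p9, p10}.

{p2, p3, p5, p9, p10}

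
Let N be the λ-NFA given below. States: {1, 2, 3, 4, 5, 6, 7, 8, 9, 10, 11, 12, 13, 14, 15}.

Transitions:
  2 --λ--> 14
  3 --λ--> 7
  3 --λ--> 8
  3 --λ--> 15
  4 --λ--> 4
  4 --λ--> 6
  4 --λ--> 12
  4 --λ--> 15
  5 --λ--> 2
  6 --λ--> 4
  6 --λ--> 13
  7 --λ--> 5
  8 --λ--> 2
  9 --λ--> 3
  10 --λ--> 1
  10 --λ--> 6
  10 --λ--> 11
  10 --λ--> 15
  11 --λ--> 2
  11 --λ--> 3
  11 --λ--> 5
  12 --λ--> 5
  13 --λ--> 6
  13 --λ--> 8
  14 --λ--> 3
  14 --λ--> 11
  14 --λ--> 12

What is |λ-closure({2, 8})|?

9

Start with {2, 8}.
From 2 via λ: add 14.
From 14 via λ: add 3, 11, 12.
From 3 via λ: add 7, 15.
From 11 via λ: add 5.
λ-closure = {2, 3, 5, 7, 8, 11, 12, 14, 15}, which has 9 states.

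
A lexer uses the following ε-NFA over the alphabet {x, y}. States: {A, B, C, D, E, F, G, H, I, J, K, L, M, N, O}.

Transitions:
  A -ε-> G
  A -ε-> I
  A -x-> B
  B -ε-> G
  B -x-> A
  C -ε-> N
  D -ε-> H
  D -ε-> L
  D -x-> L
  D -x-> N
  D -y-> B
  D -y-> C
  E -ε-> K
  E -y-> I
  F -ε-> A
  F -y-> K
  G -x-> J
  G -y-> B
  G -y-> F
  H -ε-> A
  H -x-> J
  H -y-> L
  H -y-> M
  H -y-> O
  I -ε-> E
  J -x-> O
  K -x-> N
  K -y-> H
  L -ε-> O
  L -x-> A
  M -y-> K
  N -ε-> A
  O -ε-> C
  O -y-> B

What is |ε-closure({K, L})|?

9

Start with {K, L}.
From L via ε: add O.
From O via ε: add C.
From C via ε: add N.
From N via ε: add A.
From A via ε: add G, I.
From I via ε: add E.
ε-closure = {A, C, E, G, I, K, L, N, O}, which has 9 states.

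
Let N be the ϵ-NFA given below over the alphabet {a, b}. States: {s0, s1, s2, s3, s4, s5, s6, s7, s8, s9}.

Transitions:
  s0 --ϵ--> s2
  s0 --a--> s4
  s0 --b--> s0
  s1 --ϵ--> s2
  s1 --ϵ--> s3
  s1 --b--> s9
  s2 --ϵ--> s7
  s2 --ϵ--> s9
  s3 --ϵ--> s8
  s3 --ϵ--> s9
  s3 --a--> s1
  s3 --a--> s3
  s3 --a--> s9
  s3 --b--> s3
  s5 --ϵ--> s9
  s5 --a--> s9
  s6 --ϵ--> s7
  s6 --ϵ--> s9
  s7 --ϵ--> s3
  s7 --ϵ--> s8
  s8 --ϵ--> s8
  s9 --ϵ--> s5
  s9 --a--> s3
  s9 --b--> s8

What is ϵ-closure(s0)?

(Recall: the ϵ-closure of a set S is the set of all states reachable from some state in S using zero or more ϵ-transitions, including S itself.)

{s0, s2, s3, s5, s7, s8, s9}

Start with {s0}.
From s0 via ϵ: add s2.
From s2 via ϵ: add s7, s9.
From s7 via ϵ: add s3, s8.
From s9 via ϵ: add s5.
No new states can be added; the closed set is {s0, s2, s3, s5, s7, s8, s9}.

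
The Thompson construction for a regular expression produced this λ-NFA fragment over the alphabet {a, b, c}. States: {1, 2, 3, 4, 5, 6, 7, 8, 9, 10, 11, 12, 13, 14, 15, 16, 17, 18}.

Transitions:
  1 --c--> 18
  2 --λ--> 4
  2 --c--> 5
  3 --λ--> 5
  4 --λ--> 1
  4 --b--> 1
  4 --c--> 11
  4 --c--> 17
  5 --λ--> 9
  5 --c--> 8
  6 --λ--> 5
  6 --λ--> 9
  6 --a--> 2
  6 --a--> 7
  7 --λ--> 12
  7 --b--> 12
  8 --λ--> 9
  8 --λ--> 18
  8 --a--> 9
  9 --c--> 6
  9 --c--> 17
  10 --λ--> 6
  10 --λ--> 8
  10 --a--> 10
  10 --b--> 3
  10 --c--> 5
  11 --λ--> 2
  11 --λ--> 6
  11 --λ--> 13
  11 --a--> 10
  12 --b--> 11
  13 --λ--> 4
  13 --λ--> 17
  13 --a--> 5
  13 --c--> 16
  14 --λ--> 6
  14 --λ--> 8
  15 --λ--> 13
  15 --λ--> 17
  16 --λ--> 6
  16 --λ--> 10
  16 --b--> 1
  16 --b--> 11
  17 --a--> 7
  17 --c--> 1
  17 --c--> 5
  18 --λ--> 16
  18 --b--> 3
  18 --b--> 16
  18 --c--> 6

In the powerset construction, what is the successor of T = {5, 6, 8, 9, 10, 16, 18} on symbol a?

{1, 2, 4, 5, 6, 7, 8, 9, 10, 12, 16, 18}

6 on a → {2, 7}.
8 on a → {9}.
10 on a → {10}.
No a-transition from 5, 9, 16, 18.
Union after reading a: {2, 7, 9, 10}.
Now take the λ-closure:
From 2 via λ: add 4.
From 7 via λ: add 12.
From 10 via λ: add 6, 8.
From 4 via λ: add 1.
From 6 via λ: add 5.
From 8 via λ: add 18.
From 18 via λ: add 16.
No new states can be added; the closed set is {1, 2, 4, 5, 6, 7, 8, 9, 10, 12, 16, 18}.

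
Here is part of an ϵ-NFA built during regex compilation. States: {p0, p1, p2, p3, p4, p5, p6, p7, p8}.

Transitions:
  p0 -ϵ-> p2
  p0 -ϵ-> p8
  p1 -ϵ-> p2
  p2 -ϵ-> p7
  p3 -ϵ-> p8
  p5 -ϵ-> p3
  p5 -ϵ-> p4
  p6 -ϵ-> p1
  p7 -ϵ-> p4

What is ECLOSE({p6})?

Start with {p6}.
From p6 via ϵ: add p1.
From p1 via ϵ: add p2.
From p2 via ϵ: add p7.
From p7 via ϵ: add p4.
No new states can be added; the closed set is {p1, p2, p4, p6, p7}.

{p1, p2, p4, p6, p7}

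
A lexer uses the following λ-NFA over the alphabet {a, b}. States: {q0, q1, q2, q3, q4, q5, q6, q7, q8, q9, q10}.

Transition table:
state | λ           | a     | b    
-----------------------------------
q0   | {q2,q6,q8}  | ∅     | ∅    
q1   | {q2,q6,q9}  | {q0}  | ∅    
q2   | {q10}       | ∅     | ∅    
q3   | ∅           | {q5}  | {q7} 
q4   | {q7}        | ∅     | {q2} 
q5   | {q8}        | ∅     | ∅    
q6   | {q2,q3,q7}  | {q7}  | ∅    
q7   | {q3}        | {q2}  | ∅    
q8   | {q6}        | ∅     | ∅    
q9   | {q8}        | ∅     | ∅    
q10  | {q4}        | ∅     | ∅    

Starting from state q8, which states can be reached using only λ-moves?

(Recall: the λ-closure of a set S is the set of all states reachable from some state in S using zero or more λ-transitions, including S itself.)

Start with {q8}.
From q8 via λ: add q6.
From q6 via λ: add q2, q3, q7.
From q2 via λ: add q10.
From q10 via λ: add q4.
No new states can be added; the closed set is {q2, q3, q4, q6, q7, q8, q10}.

{q2, q3, q4, q6, q7, q8, q10}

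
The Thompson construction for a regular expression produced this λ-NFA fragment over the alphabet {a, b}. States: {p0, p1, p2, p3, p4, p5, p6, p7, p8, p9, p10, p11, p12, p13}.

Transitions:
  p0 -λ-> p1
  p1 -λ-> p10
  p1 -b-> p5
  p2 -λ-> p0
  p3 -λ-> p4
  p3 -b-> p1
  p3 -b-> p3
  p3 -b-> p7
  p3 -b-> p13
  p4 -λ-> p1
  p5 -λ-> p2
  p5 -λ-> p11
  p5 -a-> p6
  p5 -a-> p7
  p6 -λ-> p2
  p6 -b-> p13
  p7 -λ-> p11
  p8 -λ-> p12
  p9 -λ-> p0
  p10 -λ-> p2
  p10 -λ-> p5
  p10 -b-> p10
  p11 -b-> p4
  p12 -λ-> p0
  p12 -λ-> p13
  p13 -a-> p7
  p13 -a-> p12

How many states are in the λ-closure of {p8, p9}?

Start with {p8, p9}.
From p8 via λ: add p12.
From p9 via λ: add p0.
From p0 via λ: add p1.
From p12 via λ: add p13.
From p1 via λ: add p10.
From p10 via λ: add p2, p5.
From p5 via λ: add p11.
λ-closure = {p0, p1, p2, p5, p8, p9, p10, p11, p12, p13}, which has 10 states.

10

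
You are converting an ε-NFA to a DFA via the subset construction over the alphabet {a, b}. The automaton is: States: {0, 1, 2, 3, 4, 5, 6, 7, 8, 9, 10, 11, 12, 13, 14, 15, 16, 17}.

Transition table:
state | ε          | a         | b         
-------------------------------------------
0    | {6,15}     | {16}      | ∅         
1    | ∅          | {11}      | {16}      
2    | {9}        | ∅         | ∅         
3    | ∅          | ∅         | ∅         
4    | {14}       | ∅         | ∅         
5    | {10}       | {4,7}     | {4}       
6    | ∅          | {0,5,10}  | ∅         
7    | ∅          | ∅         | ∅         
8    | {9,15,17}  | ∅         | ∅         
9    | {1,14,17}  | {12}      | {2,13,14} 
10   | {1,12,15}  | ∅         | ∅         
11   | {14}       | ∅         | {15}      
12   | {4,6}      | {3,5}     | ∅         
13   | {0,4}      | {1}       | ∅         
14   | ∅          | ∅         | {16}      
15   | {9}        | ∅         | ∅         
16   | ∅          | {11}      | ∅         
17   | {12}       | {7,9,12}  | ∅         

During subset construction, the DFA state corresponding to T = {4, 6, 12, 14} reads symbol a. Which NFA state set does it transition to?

{0, 1, 3, 4, 5, 6, 9, 10, 12, 14, 15, 17}

6 on a → {0, 5, 10}.
12 on a → {3, 5}.
No a-transition from 4, 14.
Union after reading a: {0, 3, 5, 10}.
Now take the ε-closure:
From 0 via ε: add 6, 15.
From 10 via ε: add 1, 12.
From 12 via ε: add 4.
From 15 via ε: add 9.
From 4 via ε: add 14.
From 9 via ε: add 17.
No new states can be added; the closed set is {0, 1, 3, 4, 5, 6, 9, 10, 12, 14, 15, 17}.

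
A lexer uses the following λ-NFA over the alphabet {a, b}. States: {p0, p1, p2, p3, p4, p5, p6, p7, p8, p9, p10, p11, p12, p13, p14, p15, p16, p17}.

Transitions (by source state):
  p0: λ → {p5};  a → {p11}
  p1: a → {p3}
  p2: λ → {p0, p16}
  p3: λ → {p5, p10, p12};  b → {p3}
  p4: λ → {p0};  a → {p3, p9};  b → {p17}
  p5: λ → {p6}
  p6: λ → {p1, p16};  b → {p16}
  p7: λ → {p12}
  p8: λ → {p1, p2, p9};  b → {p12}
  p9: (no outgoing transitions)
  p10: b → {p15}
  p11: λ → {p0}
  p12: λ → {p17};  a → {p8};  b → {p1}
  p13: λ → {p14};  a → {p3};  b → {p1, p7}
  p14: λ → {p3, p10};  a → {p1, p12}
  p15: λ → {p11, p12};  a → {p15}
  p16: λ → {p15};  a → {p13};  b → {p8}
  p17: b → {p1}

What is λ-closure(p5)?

Start with {p5}.
From p5 via λ: add p6.
From p6 via λ: add p1, p16.
From p16 via λ: add p15.
From p15 via λ: add p11, p12.
From p11 via λ: add p0.
From p12 via λ: add p17.
No new states can be added; the closed set is {p0, p1, p5, p6, p11, p12, p15, p16, p17}.

{p0, p1, p5, p6, p11, p12, p15, p16, p17}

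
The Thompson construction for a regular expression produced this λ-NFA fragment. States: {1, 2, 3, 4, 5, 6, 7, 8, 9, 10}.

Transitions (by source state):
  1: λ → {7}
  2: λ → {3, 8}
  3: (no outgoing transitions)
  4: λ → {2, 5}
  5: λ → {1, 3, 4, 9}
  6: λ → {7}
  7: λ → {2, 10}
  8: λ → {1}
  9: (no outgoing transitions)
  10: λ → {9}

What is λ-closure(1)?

Start with {1}.
From 1 via λ: add 7.
From 7 via λ: add 2, 10.
From 2 via λ: add 3, 8.
From 10 via λ: add 9.
No new states can be added; the closed set is {1, 2, 3, 7, 8, 9, 10}.

{1, 2, 3, 7, 8, 9, 10}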